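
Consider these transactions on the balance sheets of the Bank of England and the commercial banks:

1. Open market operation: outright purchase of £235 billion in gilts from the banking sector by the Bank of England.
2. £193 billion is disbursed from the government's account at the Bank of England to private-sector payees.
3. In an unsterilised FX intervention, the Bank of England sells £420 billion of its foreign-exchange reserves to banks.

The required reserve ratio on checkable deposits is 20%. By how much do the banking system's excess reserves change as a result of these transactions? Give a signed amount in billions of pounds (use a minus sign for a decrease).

OMO purchase (from banks) £235 billion: reserves +£235B, deposits 0.
Government spending £193 billion: reserves +£193B, deposits +£193B.
FX sale £420 billion: reserves −£420B, deposits 0.
Totals: Δreserves = +£8B, Δdeposits = +£193B.
Δrequired reserves = 20% × +£193B = +£38.6B.
Δexcess reserves = Δreserves − Δrequired = +£8B − (+£38.6B) = -£30.6 billion.

-£30.6 billion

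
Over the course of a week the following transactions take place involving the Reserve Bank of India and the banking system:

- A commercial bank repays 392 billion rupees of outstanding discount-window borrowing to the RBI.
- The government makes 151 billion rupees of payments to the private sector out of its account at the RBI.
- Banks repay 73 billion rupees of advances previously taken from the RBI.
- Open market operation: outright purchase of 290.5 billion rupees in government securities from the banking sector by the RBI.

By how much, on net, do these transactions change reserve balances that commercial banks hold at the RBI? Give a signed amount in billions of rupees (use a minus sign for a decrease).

-23.5 billion

Discount-window repayment 392 billion rupees: repayment is debited from reserves → −392B.
Government spending 151 billion rupees: government payments flow into bank reserve accounts → +151B.
Discount-window repayment 73 billion rupees: repayment is debited from reserves → −73B.
OMO purchase (from banks) 290.5 billion rupees: the RBI pays by crediting reserve accounts → +290.5B.
Net: −392 + 151 − 73 + 290.5 = -23.5 billion.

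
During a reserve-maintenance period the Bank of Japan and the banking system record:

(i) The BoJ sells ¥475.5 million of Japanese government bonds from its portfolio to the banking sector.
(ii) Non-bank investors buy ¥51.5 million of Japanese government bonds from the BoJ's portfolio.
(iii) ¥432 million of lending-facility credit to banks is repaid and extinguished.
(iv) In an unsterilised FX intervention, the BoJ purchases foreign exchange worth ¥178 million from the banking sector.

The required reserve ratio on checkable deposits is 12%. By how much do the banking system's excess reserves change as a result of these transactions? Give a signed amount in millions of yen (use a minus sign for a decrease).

-¥774.82 million

OMO sale (to banks) ¥475.5 million: reserves −¥475.5M, deposits 0.
Asset sale (to non-banks) ¥51.5 million: reserves −¥51.5M, deposits −¥51.5M.
Discount-window repayment ¥432 million: reserves −¥432M, deposits 0.
FX purchase ¥178 million: reserves +¥178M, deposits 0.
Totals: Δreserves = −¥781M, Δdeposits = −¥51.5M.
Δrequired reserves = 12% × −¥51.5M = −¥6.18M.
Δexcess reserves = Δreserves − Δrequired = −¥781M − (−¥6.18M) = -¥774.82 million.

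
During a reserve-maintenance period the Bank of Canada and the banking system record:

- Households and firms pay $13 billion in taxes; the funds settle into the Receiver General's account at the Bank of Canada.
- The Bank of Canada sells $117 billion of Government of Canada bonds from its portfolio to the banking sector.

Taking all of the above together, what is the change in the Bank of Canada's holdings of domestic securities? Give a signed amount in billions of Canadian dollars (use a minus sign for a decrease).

-$117 billion

Bank of Canada balance sheet:
  Assets:      Securities −$117B
  Liabilities: Bank reserves −$130B, Government deposits +$13B
Commercial banking system:
  Assets:      Reserves at CB −$130B, Securities +$117B
  Liabilities: Checkable deposits −$13B
So the change in the Bank of Canada's holdings of domestic securities is -$117 billion.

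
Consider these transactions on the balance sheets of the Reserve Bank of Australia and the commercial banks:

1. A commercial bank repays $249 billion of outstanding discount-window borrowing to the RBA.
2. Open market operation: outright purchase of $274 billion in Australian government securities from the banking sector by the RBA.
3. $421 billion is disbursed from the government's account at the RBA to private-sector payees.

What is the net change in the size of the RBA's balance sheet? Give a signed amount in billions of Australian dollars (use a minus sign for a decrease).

Discount-window repayment $249 billion: an RBA asset is shed → −$249B.
OMO purchase (from banks) $274 billion: an RBA asset is acquired → +$274B.
Government spending $421 billion: only the composition of liabilities changes → 0.
Net: −249 + 274 + 0 = +$25 billion.

+$25 billion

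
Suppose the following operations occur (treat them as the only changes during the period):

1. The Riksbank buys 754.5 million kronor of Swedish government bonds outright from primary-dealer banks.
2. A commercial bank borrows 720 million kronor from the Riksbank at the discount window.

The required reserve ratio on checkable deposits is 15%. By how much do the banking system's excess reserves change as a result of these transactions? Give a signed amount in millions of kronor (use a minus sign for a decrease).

+1474.5 million

OMO purchase (from banks) 754.5 million kronor: reserves +754.5M, deposits 0.
Discount-window loan 720 million kronor: reserves +720M, deposits 0.
Totals: Δreserves = +1474.5M, Δdeposits = 0.
Δrequired reserves = 15% × 0 = 0.
Δexcess reserves = Δreserves − Δrequired = +1474.5M − (0) = +1474.5 million.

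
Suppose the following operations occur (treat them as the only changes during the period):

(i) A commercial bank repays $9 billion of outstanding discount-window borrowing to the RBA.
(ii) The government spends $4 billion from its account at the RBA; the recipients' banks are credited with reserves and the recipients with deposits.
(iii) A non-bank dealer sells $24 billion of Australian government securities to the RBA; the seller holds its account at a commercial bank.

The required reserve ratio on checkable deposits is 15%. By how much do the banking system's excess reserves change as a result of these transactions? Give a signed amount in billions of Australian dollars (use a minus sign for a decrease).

+$14.8 billion

Discount-window repayment $9 billion: reserves −$9B, deposits 0.
Government spending $4 billion: reserves +$4B, deposits +$4B.
Asset purchase (from non-banks) $24 billion: reserves +$24B, deposits +$24B.
Totals: Δreserves = +$19B, Δdeposits = +$28B.
Δrequired reserves = 15% × +$28B = +$4.2B.
Δexcess reserves = Δreserves − Δrequired = +$19B − (+$4.2B) = +$14.8 billion.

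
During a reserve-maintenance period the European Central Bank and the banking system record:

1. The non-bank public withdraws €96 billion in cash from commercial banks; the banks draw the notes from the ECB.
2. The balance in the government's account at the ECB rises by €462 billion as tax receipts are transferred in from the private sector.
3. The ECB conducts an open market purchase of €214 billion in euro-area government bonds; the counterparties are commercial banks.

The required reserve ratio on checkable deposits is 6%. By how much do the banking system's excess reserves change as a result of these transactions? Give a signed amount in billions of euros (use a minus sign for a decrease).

-€310.52 billion

Currency withdrawal €96 billion: reserves −€96B, deposits −€96B.
Government account inflow €462 billion: reserves −€462B, deposits −€462B.
OMO purchase (from banks) €214 billion: reserves +€214B, deposits 0.
Totals: Δreserves = −€344B, Δdeposits = −€558B.
Δrequired reserves = 6% × −€558B = −€33.48B.
Δexcess reserves = Δreserves − Δrequired = −€344B − (−€33.48B) = -€310.52 billion.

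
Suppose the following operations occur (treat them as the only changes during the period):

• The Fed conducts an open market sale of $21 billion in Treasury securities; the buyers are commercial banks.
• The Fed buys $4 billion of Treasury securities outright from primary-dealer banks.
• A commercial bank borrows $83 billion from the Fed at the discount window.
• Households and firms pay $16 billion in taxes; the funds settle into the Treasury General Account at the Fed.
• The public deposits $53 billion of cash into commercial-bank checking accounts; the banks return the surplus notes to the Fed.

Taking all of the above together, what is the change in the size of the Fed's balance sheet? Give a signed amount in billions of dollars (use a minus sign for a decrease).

OMO sale (to banks) $21 billion: a Fed asset is shed → −$21B.
OMO purchase (from banks) $4 billion: a Fed asset is acquired → +$4B.
Discount-window loan $83 billion: a Fed asset is acquired → +$83B.
Government account inflow $16 billion: only the composition of liabilities changes → 0.
Currency deposit $53 billion: only the composition of liabilities changes → 0.
Net: −21 + 4 + 83 + 0 + 0 = +$66 billion.

+$66 billion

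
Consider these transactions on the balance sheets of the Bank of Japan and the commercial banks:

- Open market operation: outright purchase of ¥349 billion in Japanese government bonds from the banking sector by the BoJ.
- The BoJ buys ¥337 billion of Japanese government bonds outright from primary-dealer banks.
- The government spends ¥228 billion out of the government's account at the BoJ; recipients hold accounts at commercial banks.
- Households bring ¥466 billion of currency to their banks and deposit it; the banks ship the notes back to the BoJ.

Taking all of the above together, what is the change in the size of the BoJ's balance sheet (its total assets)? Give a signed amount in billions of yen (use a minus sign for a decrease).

+¥686 billion

OMO purchase (from banks) ¥349 billion: a BoJ asset is acquired → +¥349B.
OMO purchase (from banks) ¥337 billion: a BoJ asset is acquired → +¥337B.
Government spending ¥228 billion: only the composition of liabilities changes → 0.
Currency deposit ¥466 billion: only the composition of liabilities changes → 0.
Net: 349 + 337 + 0 + 0 = +¥686 billion.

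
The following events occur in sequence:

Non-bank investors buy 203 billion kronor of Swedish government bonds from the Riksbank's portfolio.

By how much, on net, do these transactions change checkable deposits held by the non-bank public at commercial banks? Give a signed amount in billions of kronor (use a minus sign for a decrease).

Asset sale (to non-banks) 203 billion kronor: non-bank counterparties' bank balances fall → −203B.

-203 billion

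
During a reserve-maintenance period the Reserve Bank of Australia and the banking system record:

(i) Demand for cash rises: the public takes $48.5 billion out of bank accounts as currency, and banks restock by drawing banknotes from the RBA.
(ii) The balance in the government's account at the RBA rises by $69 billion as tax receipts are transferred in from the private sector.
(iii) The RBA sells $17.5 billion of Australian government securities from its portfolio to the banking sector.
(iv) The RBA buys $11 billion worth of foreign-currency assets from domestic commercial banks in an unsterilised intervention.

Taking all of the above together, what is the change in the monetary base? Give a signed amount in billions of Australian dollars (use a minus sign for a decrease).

-$75.5 billion

RBA balance sheet:
  Assets:      Securities −$17.5B, Foreign assets +$11B
  Liabilities: Bank reserves −$124B, Currency in circulation +$48.5B, Government deposits +$69B
Monetary base = currency + reserves: +$48.5B + (−$124B) = -$75.5 billion.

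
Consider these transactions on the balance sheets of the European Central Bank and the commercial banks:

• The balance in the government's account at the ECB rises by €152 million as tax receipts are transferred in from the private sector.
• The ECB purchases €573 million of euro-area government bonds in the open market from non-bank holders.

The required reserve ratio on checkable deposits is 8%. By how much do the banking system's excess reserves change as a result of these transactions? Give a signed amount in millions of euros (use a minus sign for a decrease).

+€387.32 million

Government account inflow €152 million: reserves −€152M, deposits −€152M.
Asset purchase (from non-banks) €573 million: reserves +€573M, deposits +€573M.
Totals: Δreserves = +€421M, Δdeposits = +€421M.
Δrequired reserves = 8% × +€421M = +€33.68M.
Δexcess reserves = Δreserves − Δrequired = +€421M − (+€33.68M) = +€387.32 million.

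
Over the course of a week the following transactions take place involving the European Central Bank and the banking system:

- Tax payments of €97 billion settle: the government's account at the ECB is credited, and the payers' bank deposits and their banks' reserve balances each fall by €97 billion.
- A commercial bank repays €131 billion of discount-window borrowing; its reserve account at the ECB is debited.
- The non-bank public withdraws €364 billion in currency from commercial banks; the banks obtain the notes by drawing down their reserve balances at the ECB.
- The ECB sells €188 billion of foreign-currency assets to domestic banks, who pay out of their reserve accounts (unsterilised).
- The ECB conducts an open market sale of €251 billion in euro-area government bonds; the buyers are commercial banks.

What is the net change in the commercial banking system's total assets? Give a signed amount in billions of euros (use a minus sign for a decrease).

Government account inflow €97 billion: bank balance sheets shrink → −€97B.
Discount-window repayment €131 billion: bank balance sheets shrink → −€131B.
Currency withdrawal €364 billion: bank balance sheets shrink → −€364B.
FX sale €188 billion: just an asset swap on bank balance sheets → 0.
OMO sale (to banks) €251 billion: just an asset swap on bank balance sheets → 0.
Net: −97 − 131 − 364 + 0 + 0 = -€592 billion.

-€592 billion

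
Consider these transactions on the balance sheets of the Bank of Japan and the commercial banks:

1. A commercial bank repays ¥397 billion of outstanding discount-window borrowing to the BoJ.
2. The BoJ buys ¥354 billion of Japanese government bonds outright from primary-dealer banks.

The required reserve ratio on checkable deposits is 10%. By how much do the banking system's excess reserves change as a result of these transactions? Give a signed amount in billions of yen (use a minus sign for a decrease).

Discount-window repayment ¥397 billion: reserves −¥397B, deposits 0.
OMO purchase (from banks) ¥354 billion: reserves +¥354B, deposits 0.
Totals: Δreserves = −¥43B, Δdeposits = 0.
Δrequired reserves = 10% × 0 = 0.
Δexcess reserves = Δreserves − Δrequired = −¥43B − (0) = -¥43 billion.

-¥43 billion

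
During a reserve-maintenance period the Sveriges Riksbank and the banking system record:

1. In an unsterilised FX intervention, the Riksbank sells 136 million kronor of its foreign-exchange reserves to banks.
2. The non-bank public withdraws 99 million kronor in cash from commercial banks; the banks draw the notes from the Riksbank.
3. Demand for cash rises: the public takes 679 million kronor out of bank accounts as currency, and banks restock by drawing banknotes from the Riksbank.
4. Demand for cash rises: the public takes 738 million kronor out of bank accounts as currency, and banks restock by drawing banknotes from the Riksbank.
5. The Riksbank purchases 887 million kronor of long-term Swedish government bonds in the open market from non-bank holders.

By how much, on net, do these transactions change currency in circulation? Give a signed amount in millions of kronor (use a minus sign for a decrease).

+1516 million

Riksbank balance sheet:
  Assets:      Securities +887M, Foreign assets −136M
  Liabilities: Bank reserves −765M, Currency in circulation +1516M
So the change in currency in circulation is +1516 million.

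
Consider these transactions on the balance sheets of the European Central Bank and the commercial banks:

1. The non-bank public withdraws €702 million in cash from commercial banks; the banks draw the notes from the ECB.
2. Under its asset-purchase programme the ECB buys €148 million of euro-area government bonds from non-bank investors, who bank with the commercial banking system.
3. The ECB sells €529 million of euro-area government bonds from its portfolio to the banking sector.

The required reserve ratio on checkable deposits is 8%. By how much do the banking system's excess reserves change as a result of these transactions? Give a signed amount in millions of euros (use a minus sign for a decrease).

Currency withdrawal €702 million: reserves −€702M, deposits −€702M.
Asset purchase (from non-banks) €148 million: reserves +€148M, deposits +€148M.
OMO sale (to banks) €529 million: reserves −€529M, deposits 0.
Totals: Δreserves = −€1083M, Δdeposits = −€554M.
Δrequired reserves = 8% × −€554M = −€44.32M.
Δexcess reserves = Δreserves − Δrequired = −€1083M − (−€44.32M) = -€1038.68 million.

-€1038.68 million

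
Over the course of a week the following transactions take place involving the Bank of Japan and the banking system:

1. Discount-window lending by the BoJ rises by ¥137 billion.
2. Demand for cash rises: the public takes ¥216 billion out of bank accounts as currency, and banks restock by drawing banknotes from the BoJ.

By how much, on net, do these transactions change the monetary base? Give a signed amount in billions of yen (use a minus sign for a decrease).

Discount-window loan ¥137 billion: BoJ balance sheet expands → +¥137B.
Currency withdrawal ¥216 billion: just a shift between currency and reserves — both are base money → 0.
Net: 137 + 0 = +¥137 billion.

+¥137 billion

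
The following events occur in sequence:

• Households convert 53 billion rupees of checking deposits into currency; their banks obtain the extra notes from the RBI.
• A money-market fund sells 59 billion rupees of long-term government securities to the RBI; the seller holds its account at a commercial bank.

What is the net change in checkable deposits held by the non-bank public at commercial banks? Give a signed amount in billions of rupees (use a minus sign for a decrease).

+6 billion

Currency withdrawal 53 billion rupees: non-bank counterparties' bank balances fall → −53B.
Asset purchase (from non-banks) 59 billion rupees: non-bank counterparties' bank balances rise → +59B.
Net: −53 + 59 = +6 billion.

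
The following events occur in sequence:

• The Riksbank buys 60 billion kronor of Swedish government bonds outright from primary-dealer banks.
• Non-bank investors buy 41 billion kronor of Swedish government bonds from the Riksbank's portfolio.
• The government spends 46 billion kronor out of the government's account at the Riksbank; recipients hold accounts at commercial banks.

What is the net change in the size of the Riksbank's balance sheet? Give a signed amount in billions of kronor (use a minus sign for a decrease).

+19 billion

OMO purchase (from banks) 60 billion kronor: a Riksbank asset is acquired → +60B.
Asset sale (to non-banks) 41 billion kronor: a Riksbank asset is shed → −41B.
Government spending 46 billion kronor: only the composition of liabilities changes → 0.
Net: 60 − 41 + 0 = +19 billion.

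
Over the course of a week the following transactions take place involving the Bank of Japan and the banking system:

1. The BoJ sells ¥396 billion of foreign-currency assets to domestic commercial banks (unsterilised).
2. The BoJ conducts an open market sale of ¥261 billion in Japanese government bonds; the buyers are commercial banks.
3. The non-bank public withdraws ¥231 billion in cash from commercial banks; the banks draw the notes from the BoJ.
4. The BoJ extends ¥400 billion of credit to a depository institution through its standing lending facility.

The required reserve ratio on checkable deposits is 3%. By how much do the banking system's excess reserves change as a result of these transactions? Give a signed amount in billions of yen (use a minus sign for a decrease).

-¥481.07 billion

FX sale ¥396 billion: reserves −¥396B, deposits 0.
OMO sale (to banks) ¥261 billion: reserves −¥261B, deposits 0.
Currency withdrawal ¥231 billion: reserves −¥231B, deposits −¥231B.
Discount-window loan ¥400 billion: reserves +¥400B, deposits 0.
Totals: Δreserves = −¥488B, Δdeposits = −¥231B.
Δrequired reserves = 3% × −¥231B = −¥6.93B.
Δexcess reserves = Δreserves − Δrequired = −¥488B − (−¥6.93B) = -¥481.07 billion.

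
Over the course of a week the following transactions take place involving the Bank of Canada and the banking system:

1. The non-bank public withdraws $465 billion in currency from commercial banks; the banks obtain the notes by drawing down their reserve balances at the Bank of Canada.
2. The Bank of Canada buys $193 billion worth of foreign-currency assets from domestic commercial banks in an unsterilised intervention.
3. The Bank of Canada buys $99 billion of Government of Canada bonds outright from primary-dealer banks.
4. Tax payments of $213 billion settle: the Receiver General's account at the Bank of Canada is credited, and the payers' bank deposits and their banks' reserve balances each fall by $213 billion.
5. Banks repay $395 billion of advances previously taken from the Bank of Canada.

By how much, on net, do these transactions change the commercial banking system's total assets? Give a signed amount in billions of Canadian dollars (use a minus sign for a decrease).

Bank of Canada balance sheet:
  Assets:      Securities +$99B, Loans to banks −$395B, Foreign assets +$193B
  Liabilities: Bank reserves −$781B, Currency in circulation +$465B, Government deposits +$213B
Commercial banking system:
  Assets:      Reserves at CB −$781B, Securities −$99B, Foreign assets −$193B
  Liabilities: Checkable deposits −$678B, Borrowings from CB −$395B
Change in total bank assets = -$1073 billion.

-$1073 billion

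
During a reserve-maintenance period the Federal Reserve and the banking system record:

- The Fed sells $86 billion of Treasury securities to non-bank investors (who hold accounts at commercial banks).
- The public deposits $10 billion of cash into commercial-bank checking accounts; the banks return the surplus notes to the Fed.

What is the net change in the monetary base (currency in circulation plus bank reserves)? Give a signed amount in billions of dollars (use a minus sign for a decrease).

-$86 billion

Asset sale (to non-banks) $86 billion: Fed balance sheet contracts → −$86B.
Currency deposit $10 billion: just a shift between currency and reserves — both are base money → 0.
Net: −86 + 0 = -$86 billion.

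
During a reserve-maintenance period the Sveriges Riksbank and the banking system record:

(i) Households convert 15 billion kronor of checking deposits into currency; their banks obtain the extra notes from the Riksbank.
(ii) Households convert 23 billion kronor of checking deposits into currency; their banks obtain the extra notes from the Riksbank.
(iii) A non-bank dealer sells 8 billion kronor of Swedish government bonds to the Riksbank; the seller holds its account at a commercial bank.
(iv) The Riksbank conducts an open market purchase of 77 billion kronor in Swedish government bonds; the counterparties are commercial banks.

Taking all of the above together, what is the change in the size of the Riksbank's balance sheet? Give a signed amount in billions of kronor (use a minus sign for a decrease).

Riksbank balance sheet:
  Assets:      Securities +85B
  Liabilities: Bank reserves +47B, Currency in circulation +38B
Change in total Riksbank assets = +85 billion.

+85 billion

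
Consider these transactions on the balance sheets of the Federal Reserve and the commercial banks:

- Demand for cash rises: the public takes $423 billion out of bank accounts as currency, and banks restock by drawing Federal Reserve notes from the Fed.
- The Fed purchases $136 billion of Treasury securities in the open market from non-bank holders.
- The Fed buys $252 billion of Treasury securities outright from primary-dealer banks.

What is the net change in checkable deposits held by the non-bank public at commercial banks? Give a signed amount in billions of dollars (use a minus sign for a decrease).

-$287 billion

Fed balance sheet:
  Assets:      Securities +$388B
  Liabilities: Bank reserves −$35B, Currency in circulation +$423B
Commercial banking system:
  Assets:      Reserves at CB −$35B, Securities −$252B
  Liabilities: Checkable deposits −$287B
So the change in checkable deposits held by the non-bank public at commercial banks is -$287 billion.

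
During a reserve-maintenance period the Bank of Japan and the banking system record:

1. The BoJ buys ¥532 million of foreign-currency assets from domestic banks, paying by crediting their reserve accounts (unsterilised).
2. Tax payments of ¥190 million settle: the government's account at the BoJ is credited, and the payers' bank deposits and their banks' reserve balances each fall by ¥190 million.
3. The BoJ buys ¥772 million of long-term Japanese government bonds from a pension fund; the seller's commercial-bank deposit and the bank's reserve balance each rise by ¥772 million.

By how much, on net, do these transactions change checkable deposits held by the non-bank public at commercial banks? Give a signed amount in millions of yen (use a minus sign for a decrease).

BoJ balance sheet:
  Assets:      Securities +¥772M, Foreign assets +¥532M
  Liabilities: Bank reserves +¥1114M, Government deposits +¥190M
Commercial banking system:
  Assets:      Reserves at CB +¥1114M, Foreign assets −¥532M
  Liabilities: Checkable deposits +¥582M
So the change in checkable deposits held by the non-bank public at commercial banks is +¥582 million.

+¥582 million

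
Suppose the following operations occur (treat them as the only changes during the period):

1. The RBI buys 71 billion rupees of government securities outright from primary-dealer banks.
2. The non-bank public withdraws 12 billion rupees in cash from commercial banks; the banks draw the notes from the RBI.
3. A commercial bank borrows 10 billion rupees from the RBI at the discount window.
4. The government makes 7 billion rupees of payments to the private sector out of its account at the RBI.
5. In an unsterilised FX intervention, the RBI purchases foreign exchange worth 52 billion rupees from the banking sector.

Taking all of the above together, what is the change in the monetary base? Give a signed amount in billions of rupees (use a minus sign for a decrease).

OMO purchase (from banks) 71 billion rupees: RBI balance sheet expands → +71B.
Currency withdrawal 12 billion rupees: just a shift between currency and reserves — both are base money → 0.
Discount-window loan 10 billion rupees: RBI balance sheet expands → +10B.
Government spending 7 billion rupees: a non-base liability converts back to reserves → +7B.
FX purchase 52 billion rupees: RBI balance sheet expands → +52B.
Net: 71 + 0 + 10 + 7 + 52 = +140 billion.

+140 billion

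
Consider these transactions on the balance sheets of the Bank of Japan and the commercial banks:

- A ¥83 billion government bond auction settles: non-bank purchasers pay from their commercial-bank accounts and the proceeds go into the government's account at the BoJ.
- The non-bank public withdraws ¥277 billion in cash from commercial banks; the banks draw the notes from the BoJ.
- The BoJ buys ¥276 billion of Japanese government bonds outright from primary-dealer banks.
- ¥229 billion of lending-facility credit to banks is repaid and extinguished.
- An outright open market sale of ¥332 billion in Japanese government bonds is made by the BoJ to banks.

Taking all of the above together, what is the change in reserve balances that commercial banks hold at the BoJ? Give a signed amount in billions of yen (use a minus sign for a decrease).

Government account inflow ¥83 billion: funds move from bank reserves into the government account → −¥83B.
Currency withdrawal ¥277 billion: banks swap reserves for currency → −¥277B.
OMO purchase (from banks) ¥276 billion: the BoJ pays by crediting reserve accounts → +¥276B.
Discount-window repayment ¥229 billion: repayment is debited from reserves → −¥229B.
OMO sale (to banks) ¥332 billion: the buying banks pay out of their reserve balances → −¥332B.
Net: −83 − 277 + 276 − 229 − 332 = -¥645 billion.

-¥645 billion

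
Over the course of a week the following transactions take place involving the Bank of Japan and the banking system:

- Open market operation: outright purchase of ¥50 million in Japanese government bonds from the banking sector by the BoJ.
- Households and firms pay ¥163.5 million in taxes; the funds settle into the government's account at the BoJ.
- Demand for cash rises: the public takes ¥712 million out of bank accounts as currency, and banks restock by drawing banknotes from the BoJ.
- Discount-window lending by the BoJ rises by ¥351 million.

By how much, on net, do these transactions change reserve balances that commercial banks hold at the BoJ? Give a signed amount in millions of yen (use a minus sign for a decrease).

-¥474.5 million

BoJ balance sheet:
  Assets:      Securities +¥50M, Loans to banks +¥351M
  Liabilities: Bank reserves −¥474.5M, Currency in circulation +¥712M, Government deposits +¥163.5M
So the change in reserve balances that commercial banks hold at the BoJ is -¥474.5 million.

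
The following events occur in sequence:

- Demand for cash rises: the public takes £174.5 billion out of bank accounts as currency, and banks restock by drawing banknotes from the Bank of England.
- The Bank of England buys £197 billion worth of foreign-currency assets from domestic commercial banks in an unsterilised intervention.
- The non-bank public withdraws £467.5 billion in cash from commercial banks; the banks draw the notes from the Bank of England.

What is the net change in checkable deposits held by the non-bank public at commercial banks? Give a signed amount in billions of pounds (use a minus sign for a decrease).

Currency withdrawal £174.5 billion: non-bank counterparties' bank balances fall → −£174.5B.
FX purchase £197 billion: the counterparty is a bank, so public deposits are unchanged → 0.
Currency withdrawal £467.5 billion: non-bank counterparties' bank balances fall → −£467.5B.
Net: −174.5 + 0 − 467.5 = -£642 billion.

-£642 billion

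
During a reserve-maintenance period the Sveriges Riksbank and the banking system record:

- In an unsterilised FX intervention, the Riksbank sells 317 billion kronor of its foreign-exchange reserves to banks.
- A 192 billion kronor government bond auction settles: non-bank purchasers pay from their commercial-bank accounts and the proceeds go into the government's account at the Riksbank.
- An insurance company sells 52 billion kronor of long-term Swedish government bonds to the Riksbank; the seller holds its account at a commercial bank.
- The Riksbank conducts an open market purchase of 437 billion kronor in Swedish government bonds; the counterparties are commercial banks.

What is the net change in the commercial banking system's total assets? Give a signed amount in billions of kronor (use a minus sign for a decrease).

Riksbank balance sheet:
  Assets:      Securities +489B, Foreign assets −317B
  Liabilities: Bank reserves −20B, Government deposits +192B
Commercial banking system:
  Assets:      Reserves at CB −20B, Securities −437B, Foreign assets +317B
  Liabilities: Checkable deposits −140B
Change in total bank assets = -140 billion.

-140 billion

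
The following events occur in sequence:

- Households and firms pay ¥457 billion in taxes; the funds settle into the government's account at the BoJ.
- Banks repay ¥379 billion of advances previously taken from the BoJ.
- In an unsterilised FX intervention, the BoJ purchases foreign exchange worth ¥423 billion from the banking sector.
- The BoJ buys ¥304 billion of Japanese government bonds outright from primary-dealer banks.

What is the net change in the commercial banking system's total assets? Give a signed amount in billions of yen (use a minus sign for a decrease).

-¥836 billion

BoJ balance sheet:
  Assets:      Securities +¥304B, Loans to banks −¥379B, Foreign assets +¥423B
  Liabilities: Bank reserves −¥109B, Government deposits +¥457B
Commercial banking system:
  Assets:      Reserves at CB −¥109B, Securities −¥304B, Foreign assets −¥423B
  Liabilities: Checkable deposits −¥457B, Borrowings from CB −¥379B
Change in total bank assets = -¥836 billion.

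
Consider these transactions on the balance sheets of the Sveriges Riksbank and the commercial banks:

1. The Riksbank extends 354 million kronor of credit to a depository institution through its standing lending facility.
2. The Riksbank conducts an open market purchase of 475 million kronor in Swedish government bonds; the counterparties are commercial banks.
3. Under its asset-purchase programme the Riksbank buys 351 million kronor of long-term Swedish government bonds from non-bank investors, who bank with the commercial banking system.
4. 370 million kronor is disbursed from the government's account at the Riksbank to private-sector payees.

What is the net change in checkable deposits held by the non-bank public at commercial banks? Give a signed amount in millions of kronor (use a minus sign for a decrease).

+721 million

Discount-window loan 354 million kronor: the counterparty is a bank, so public deposits are unchanged → 0.
OMO purchase (from banks) 475 million kronor: the counterparty is a bank, so public deposits are unchanged → 0.
Asset purchase (from non-banks) 351 million kronor: non-bank counterparties' bank balances rise → +351M.
Government spending 370 million kronor: non-bank counterparties' bank balances rise → +370M.
Net: 0 + 0 + 351 + 370 = +721 million.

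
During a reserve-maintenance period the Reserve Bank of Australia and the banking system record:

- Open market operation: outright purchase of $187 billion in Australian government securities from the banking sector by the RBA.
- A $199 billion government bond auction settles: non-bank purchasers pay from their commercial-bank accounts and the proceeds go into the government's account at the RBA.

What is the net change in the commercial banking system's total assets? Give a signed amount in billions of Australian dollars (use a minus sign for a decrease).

OMO purchase (from banks) $187 billion: just an asset swap on bank balance sheets → 0.
Government account inflow $199 billion: bank balance sheets shrink → −$199B.
Net: 0 − 199 = -$199 billion.

-$199 billion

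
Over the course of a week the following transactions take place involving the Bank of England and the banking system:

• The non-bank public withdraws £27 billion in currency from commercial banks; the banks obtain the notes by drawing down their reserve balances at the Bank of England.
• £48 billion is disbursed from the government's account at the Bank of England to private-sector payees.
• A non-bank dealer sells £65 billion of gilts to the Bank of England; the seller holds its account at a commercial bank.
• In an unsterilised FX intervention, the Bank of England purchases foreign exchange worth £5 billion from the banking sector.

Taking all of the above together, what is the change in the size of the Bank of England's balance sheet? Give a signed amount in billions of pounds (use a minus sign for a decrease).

+£70 billion

Currency withdrawal £27 billion: only the composition of liabilities changes → 0.
Government spending £48 billion: only the composition of liabilities changes → 0.
Asset purchase (from non-banks) £65 billion: a Bank of England asset is acquired → +£65B.
FX purchase £5 billion: a Bank of England asset is acquired → +£5B.
Net: 0 + 0 + 65 + 5 = +£70 billion.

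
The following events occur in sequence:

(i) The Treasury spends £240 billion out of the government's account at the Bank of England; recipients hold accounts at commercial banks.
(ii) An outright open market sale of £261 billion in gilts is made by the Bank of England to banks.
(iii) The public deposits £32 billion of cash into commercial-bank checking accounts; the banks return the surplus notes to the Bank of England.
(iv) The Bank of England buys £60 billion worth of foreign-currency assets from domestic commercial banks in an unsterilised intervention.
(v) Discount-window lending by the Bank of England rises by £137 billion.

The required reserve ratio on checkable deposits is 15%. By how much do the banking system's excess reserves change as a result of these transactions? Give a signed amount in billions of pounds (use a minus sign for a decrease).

+£167.2 billion

Government spending £240 billion: reserves +£240B, deposits +£240B.
OMO sale (to banks) £261 billion: reserves −£261B, deposits 0.
Currency deposit £32 billion: reserves +£32B, deposits +£32B.
FX purchase £60 billion: reserves +£60B, deposits 0.
Discount-window loan £137 billion: reserves +£137B, deposits 0.
Totals: Δreserves = +£208B, Δdeposits = +£272B.
Δrequired reserves = 15% × +£272B = +£40.8B.
Δexcess reserves = Δreserves − Δrequired = +£208B − (+£40.8B) = +£167.2 billion.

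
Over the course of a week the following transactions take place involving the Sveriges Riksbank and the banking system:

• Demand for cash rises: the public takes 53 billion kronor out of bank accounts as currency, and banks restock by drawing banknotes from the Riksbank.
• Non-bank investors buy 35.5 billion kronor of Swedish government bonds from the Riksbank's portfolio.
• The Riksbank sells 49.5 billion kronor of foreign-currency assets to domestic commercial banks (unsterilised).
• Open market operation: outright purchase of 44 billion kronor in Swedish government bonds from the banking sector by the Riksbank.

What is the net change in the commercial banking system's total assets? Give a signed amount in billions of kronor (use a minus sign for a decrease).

-88.5 billion

Riksbank balance sheet:
  Assets:      Securities +8.5B, Foreign assets −49.5B
  Liabilities: Bank reserves −94B, Currency in circulation +53B
Commercial banking system:
  Assets:      Reserves at CB −94B, Securities −44B, Foreign assets +49.5B
  Liabilities: Checkable deposits −88.5B
Change in total bank assets = -88.5 billion.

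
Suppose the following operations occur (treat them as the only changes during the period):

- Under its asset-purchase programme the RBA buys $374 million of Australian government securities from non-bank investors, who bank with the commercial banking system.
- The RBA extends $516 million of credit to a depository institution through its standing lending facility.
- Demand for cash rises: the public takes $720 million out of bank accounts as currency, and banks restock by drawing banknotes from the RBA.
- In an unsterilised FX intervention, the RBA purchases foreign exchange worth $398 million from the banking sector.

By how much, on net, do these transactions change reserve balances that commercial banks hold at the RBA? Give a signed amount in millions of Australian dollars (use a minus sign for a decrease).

RBA balance sheet:
  Assets:      Securities +$374M, Loans to banks +$516M, Foreign assets +$398M
  Liabilities: Bank reserves +$568M, Currency in circulation +$720M
Commercial banking system:
  Assets:      Reserves at CB +$568M, Foreign assets −$398M
  Liabilities: Checkable deposits −$346M, Borrowings from CB +$516M
So the change in reserve balances that commercial banks hold at the RBA is +$568 million.

+$568 million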